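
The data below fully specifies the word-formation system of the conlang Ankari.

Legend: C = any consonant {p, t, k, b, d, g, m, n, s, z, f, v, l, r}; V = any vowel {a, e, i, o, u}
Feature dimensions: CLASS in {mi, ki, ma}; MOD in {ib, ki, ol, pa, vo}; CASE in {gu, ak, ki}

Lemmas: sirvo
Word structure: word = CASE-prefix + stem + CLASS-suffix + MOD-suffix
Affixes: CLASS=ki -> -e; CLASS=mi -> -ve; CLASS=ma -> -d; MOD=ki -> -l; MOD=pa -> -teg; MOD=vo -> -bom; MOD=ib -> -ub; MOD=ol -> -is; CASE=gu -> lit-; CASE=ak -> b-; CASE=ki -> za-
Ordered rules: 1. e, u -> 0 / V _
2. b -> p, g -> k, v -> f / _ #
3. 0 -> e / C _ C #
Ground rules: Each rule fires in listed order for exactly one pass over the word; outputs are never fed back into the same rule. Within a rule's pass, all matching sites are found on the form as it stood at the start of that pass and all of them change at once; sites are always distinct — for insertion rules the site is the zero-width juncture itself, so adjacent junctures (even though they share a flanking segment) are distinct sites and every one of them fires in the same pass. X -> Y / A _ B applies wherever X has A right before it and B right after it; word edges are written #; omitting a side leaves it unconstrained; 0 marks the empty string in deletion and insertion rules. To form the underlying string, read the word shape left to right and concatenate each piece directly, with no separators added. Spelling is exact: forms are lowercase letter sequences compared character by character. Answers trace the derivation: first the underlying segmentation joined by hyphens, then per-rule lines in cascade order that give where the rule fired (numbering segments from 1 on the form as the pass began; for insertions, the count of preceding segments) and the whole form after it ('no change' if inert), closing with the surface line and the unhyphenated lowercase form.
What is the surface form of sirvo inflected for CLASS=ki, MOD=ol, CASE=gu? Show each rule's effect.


underlying: lit-sirvo-e-is
1. e, u -> 0 / V _: fires at position(s) 9: litsirvois
2. b -> p, g -> k, v -> f / _ #: no change
3. 0 -> e / C _ C #: no change
surface: litsirvois


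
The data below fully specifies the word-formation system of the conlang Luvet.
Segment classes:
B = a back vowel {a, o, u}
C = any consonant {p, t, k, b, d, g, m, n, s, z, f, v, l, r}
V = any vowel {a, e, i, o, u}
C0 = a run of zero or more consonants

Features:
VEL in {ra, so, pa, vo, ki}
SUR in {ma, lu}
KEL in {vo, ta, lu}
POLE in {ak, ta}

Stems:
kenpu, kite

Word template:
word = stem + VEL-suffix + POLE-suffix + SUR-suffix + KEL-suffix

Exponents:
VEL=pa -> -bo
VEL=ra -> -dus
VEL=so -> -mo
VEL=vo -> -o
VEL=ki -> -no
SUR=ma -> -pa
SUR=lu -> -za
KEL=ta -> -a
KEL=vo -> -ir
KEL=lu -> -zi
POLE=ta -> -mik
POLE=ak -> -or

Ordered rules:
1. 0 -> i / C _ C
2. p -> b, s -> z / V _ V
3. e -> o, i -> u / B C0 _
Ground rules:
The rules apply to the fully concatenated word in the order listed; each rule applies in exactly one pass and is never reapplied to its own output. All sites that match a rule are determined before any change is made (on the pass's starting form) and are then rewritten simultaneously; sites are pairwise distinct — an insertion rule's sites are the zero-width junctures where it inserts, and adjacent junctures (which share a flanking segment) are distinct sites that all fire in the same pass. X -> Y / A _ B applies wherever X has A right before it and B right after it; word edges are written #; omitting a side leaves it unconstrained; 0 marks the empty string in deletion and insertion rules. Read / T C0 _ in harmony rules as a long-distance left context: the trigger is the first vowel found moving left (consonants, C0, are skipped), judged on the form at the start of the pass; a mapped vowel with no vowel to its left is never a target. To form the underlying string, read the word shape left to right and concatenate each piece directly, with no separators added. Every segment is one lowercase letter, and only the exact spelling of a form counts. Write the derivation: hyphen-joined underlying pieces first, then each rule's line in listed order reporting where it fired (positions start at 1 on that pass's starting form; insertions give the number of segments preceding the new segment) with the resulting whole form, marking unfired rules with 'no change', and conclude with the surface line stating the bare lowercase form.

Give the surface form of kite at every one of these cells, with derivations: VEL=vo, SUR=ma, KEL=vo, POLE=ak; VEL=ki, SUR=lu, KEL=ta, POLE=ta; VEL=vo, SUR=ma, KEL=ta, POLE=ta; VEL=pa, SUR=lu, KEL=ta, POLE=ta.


cell VEL=vo, SUR=ma, KEL=vo, POLE=ak:
underlying: kite-o-or-pa-ir
1. 0 -> i / C _ C: inserts after position(s) 7: kiteooripair
2. p -> b, s -> z / V _ V: fires at position(s) 9: kiteooribair
3. e -> o, i -> u / B C0 _: fires at position(s) 8, 11: kiteoorubaur
surface: kiteoorubaur

cell VEL=ki, SUR=lu, KEL=ta, POLE=ta:
underlying: kite-no-mik-za-a
1. 0 -> i / C _ C: inserts after position(s) 9: kitenomikizaa
2. p -> b, s -> z / V _ V: no change
3. e -> o, i -> u / B C0 _: fires at position(s) 8: kitenomukizaa
surface: kitenomukizaa

cell VEL=vo, SUR=ma, KEL=ta, POLE=ta:
underlying: kite-o-mik-pa-a
1. 0 -> i / C _ C: inserts after position(s) 8: kiteomikipaa
2. p -> b, s -> z / V _ V: fires at position(s) 10: kiteomikibaa
3. e -> o, i -> u / B C0 _: fires at position(s) 7: kiteomukibaa
surface: kiteomukibaa

cell VEL=pa, SUR=lu, KEL=ta, POLE=ta:
underlying: kite-bo-mik-za-a
1. 0 -> i / C _ C: inserts after position(s) 9: kitebomikizaa
2. p -> b, s -> z / V _ V: no change
3. e -> o, i -> u / B C0 _: fires at position(s) 8: kitebomukizaa
surface: kitebomukizaa


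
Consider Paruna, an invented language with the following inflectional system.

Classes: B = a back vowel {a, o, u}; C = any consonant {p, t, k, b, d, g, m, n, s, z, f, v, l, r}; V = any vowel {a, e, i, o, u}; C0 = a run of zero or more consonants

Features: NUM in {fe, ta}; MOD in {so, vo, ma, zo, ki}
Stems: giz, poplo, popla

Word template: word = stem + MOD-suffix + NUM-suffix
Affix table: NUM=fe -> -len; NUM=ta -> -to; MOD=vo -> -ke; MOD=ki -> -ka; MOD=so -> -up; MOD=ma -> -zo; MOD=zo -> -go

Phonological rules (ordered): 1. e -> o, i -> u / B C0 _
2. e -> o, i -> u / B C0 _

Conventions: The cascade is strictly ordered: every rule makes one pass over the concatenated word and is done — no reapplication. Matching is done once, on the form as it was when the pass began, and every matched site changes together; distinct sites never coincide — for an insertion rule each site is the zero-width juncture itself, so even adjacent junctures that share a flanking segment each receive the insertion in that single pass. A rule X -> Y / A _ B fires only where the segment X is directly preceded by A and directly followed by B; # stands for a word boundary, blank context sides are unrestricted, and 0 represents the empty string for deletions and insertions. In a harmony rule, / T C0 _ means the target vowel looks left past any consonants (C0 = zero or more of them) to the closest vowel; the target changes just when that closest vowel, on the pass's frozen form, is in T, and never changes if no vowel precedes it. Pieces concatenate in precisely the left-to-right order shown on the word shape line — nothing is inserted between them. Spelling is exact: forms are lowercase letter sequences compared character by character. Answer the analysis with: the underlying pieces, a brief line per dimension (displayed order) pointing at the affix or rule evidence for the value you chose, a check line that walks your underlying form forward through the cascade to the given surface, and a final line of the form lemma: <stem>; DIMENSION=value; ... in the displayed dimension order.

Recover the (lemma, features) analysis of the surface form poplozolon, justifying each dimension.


underlying: poplo-zo-len
NUM=fe - signalled by the affix -len
MOD=ma - signalled by the affix -zo
check: poplozolen -> poplozolon -> poplozolon
lemma: poplo; NUM=fe; MOD=ma


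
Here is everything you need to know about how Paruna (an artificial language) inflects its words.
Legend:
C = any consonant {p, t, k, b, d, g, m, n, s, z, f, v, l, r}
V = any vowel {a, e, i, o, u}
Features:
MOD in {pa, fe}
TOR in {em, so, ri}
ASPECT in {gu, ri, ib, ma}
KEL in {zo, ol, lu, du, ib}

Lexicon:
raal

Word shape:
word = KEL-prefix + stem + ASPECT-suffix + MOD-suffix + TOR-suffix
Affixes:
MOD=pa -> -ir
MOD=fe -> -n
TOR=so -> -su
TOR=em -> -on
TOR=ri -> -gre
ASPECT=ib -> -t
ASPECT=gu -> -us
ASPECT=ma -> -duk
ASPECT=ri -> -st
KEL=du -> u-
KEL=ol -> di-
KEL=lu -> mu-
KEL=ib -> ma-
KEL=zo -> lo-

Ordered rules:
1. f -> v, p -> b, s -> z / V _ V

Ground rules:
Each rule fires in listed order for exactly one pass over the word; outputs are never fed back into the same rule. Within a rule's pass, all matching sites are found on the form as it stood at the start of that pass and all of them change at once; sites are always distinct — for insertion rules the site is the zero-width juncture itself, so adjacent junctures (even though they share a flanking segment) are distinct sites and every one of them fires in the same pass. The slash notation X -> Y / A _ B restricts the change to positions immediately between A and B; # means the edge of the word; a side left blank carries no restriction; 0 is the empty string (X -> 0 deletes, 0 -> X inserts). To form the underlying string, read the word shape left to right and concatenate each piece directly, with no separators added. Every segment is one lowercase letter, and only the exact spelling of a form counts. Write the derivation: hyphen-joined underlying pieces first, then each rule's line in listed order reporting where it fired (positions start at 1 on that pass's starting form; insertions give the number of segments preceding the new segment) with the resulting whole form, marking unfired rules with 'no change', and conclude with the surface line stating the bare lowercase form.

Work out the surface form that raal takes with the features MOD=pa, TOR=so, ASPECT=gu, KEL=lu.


underlying: mu-raal-us-ir-su
1. f -> v, p -> b, s -> z / V _ V: fires at position(s) 8: muraaluzirsu
surface: muraaluzirsu


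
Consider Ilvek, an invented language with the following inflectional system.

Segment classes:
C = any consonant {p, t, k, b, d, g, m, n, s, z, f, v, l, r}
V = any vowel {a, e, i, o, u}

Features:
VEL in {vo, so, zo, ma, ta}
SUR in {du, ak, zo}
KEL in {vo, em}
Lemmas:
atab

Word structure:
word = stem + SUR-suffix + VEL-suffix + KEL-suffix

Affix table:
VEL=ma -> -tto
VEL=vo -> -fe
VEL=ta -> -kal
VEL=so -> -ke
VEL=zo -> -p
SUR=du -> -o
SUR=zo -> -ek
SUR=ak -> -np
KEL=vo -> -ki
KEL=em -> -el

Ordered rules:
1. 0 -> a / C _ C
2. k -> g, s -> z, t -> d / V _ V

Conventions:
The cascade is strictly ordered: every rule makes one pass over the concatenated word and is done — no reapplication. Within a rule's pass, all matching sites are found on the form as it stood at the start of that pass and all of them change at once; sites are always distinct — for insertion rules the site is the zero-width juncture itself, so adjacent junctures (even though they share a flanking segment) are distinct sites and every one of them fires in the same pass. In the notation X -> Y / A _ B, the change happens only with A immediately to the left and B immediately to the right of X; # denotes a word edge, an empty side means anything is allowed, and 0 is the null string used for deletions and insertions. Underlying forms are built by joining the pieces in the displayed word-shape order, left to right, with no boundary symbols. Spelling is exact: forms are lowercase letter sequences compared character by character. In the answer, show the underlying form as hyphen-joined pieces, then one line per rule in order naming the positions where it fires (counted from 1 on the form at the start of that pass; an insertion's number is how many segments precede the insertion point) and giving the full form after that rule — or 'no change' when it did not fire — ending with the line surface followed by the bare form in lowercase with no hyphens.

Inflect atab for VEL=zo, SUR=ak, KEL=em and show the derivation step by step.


underlying: atab-np-p-el
1. 0 -> a / C _ C: inserts after position(s) 4, 5, 6: atabanapapel
2. k -> g, s -> z, t -> d / V _ V: fires at position(s) 2: adabanapapel
surface: adabanapapel


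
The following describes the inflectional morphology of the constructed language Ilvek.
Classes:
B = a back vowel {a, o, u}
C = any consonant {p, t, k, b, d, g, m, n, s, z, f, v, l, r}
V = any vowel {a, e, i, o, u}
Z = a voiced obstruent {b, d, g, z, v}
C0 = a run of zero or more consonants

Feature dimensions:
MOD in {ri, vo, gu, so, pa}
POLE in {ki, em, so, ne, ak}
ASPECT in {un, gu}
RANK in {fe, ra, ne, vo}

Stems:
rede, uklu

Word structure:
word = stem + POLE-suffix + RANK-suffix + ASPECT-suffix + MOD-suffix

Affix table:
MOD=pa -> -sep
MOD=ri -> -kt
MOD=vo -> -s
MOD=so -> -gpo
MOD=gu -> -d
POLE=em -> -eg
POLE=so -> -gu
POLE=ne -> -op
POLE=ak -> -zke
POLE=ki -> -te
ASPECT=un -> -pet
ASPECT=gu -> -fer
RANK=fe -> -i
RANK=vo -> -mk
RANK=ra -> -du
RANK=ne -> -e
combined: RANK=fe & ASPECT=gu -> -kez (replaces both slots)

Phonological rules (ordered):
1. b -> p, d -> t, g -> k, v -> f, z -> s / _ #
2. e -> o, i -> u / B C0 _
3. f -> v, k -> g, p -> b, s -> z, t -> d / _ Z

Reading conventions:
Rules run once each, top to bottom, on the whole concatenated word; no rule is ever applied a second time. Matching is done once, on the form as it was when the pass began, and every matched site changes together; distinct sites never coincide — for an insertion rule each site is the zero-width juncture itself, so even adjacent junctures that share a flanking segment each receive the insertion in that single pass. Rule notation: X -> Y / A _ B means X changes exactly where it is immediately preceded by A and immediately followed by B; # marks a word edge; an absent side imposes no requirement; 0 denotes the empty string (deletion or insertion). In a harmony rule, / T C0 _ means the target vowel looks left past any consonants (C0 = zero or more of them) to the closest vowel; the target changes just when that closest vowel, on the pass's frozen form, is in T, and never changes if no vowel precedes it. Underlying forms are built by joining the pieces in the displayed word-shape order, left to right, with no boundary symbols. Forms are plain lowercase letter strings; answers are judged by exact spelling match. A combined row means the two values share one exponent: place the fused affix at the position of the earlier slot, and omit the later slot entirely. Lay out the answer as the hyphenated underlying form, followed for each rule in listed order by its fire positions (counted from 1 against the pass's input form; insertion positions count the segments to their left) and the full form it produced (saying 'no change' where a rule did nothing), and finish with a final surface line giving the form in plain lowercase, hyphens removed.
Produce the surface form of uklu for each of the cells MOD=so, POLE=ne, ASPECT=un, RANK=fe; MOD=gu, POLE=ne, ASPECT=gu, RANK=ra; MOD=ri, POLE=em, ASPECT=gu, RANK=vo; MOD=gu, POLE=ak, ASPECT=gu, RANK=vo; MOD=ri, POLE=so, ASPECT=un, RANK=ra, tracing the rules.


cell MOD=so, POLE=ne, ASPECT=un, RANK=fe:
underlying: uklu-op-i-pet-gpo
1. b -> p, d -> t, g -> k, v -> f, z -> s / _ #: no change
2. e -> o, i -> u / B C0 _: fires at position(s) 7: ukluopupetgpo
3. f -> v, k -> g, p -> b, s -> z, t -> d / _ Z: fires at position(s) 10: ukluopupedgpo
surface: ukluopupedgpo

cell MOD=gu, POLE=ne, ASPECT=gu, RANK=ra:
underlying: uklu-op-du-fer-d
1. b -> p, d -> t, g -> k, v -> f, z -> s / _ #: fires at position(s) 12: ukluopdufert
2. e -> o, i -> u / B C0 _: fires at position(s) 10: ukluopdufort
3. f -> v, k -> g, p -> b, s -> z, t -> d / _ Z: fires at position(s) 6: ukluobdufort
surface: ukluobdufort

cell MOD=ri, POLE=em, ASPECT=gu, RANK=vo:
underlying: uklu-eg-mk-fer-kt
1. b -> p, d -> t, g -> k, v -> f, z -> s / _ #: no change
2. e -> o, i -> u / B C0 _: fires at position(s) 5: ukluogmkferkt
3. f -> v, k -> g, p -> b, s -> z, t -> d / _ Z: no change
surface: ukluogmkferkt

cell MOD=gu, POLE=ak, ASPECT=gu, RANK=vo:
underlying: uklu-zke-mk-fer-d
1. b -> p, d -> t, g -> k, v -> f, z -> s / _ #: fires at position(s) 13: ukluzkemkfert
2. e -> o, i -> u / B C0 _: fires at position(s) 7: ukluzkomkfert
3. f -> v, k -> g, p -> b, s -> z, t -> d / _ Z: no change
surface: ukluzkomkfert

cell MOD=ri, POLE=so, ASPECT=un, RANK=ra:
underlying: uklu-gu-du-pet-kt
1. b -> p, d -> t, g -> k, v -> f, z -> s / _ #: no change
2. e -> o, i -> u / B C0 _: fires at position(s) 10: uklugudupotkt
3. f -> v, k -> g, p -> b, s -> z, t -> d / _ Z: no change
surface: uklugudupotkt


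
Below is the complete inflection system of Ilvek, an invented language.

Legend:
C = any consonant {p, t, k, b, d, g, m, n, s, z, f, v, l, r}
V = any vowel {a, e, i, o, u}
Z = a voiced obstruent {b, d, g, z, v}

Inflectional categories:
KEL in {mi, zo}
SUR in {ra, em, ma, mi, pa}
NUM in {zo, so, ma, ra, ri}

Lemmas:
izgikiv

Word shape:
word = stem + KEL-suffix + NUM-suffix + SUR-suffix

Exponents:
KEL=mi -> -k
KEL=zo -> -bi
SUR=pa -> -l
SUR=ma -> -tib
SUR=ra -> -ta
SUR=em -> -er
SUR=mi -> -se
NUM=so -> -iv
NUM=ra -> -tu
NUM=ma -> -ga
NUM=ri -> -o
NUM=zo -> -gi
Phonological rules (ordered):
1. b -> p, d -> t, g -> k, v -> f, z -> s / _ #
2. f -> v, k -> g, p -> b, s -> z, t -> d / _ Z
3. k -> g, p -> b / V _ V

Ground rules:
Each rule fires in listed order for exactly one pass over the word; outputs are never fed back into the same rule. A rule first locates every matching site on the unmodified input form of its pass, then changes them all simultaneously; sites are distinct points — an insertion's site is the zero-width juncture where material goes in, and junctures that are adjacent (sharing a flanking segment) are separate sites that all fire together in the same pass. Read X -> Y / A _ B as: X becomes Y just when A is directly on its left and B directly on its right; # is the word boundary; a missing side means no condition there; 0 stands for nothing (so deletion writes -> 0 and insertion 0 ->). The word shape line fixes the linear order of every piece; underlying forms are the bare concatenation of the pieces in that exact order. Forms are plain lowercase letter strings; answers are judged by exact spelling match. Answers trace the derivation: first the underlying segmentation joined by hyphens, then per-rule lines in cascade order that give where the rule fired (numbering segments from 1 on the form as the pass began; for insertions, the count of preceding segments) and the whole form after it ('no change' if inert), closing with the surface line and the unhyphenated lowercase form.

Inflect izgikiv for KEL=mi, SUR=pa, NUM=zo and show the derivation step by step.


underlying: izgikiv-k-gi-l
1. b -> p, d -> t, g -> k, v -> f, z -> s / _ #: no change
2. f -> v, k -> g, p -> b, s -> z, t -> d / _ Z: fires at position(s) 8: izgikivggil
3. k -> g, p -> b / V _ V: fires at position(s) 5: izgigivggil
surface: izgigivggil


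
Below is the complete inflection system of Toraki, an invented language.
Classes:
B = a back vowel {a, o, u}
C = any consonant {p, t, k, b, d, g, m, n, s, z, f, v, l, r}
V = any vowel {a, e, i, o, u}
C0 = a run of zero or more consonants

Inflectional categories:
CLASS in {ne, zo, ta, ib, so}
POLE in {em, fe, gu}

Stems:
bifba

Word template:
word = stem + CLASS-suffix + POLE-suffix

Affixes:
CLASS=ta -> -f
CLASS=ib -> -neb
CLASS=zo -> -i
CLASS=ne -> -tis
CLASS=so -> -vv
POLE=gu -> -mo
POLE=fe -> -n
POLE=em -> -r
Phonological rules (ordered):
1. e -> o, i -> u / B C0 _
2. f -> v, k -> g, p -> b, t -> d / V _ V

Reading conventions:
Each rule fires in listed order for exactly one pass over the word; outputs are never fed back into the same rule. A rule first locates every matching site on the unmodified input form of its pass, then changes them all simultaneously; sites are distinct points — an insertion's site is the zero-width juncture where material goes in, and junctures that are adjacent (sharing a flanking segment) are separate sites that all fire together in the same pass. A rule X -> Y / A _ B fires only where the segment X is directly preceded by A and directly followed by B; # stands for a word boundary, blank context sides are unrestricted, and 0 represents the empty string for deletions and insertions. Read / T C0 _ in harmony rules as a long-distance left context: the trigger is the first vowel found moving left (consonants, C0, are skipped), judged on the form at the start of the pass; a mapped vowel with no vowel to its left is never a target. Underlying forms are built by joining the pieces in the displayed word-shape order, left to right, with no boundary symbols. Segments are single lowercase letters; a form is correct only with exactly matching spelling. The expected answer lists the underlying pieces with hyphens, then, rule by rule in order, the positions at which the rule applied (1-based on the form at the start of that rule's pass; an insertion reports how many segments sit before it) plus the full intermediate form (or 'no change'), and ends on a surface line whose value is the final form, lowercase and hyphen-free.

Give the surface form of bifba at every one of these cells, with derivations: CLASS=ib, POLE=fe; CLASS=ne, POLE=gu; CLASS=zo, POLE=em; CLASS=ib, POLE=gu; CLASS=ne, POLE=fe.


cell CLASS=ib, POLE=fe:
underlying: bifba-neb-n
1. e -> o, i -> u / B C0 _: fires at position(s) 7: bifbanobn
2. f -> v, k -> g, p -> b, t -> d / V _ V: no change
surface: bifbanobn

cell CLASS=ne, POLE=gu:
underlying: bifba-tis-mo
1. e -> o, i -> u / B C0 _: fires at position(s) 7: bifbatusmo
2. f -> v, k -> g, p -> b, t -> d / V _ V: fires at position(s) 6: bifbadusmo
surface: bifbadusmo

cell CLASS=zo, POLE=em:
underlying: bifba-i-r
1. e -> o, i -> u / B C0 _: fires at position(s) 6: bifbaur
2. f -> v, k -> g, p -> b, t -> d / V _ V: no change
surface: bifbaur

cell CLASS=ib, POLE=gu:
underlying: bifba-neb-mo
1. e -> o, i -> u / B C0 _: fires at position(s) 7: bifbanobmo
2. f -> v, k -> g, p -> b, t -> d / V _ V: no change
surface: bifbanobmo

cell CLASS=ne, POLE=fe:
underlying: bifba-tis-n
1. e -> o, i -> u / B C0 _: fires at position(s) 7: bifbatusn
2. f -> v, k -> g, p -> b, t -> d / V _ V: fires at position(s) 6: bifbadusn
surface: bifbadusn


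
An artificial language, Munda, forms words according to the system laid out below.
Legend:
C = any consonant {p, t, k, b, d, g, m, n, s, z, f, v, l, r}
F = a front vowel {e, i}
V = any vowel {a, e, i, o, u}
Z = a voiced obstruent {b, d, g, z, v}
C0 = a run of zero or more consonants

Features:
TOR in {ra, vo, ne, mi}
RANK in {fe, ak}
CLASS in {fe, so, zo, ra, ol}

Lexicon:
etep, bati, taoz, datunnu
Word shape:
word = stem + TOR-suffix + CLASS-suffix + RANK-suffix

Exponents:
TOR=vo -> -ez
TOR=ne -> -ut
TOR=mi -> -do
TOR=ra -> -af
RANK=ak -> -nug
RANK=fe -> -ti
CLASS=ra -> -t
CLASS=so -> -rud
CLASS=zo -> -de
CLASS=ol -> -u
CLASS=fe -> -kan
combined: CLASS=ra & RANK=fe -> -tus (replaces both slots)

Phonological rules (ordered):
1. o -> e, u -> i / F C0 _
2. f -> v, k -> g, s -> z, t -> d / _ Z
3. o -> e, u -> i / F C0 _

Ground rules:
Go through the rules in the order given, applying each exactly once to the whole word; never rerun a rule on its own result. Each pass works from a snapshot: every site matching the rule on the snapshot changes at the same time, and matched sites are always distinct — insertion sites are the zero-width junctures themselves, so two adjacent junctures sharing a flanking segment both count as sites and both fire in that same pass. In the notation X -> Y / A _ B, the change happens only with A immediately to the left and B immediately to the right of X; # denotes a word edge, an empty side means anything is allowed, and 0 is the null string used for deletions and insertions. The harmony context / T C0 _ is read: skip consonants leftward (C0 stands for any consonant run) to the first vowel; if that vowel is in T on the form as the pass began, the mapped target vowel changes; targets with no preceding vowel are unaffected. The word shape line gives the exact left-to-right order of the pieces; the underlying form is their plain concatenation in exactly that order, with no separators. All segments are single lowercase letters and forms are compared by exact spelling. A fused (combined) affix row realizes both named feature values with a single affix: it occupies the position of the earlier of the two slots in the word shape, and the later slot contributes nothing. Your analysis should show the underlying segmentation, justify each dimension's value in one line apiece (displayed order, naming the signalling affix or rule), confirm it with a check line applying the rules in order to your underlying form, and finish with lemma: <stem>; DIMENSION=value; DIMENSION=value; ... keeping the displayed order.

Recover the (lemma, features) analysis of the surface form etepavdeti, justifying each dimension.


underlying: etep-af-de-ti
TOR=ra - signalled by the affix -af
RANK=fe - signalled by the affix -ti
CLASS=zo - signalled by the affix -de
check: etepafdeti -> etepafdeti -> etepavdeti -> etepavdeti
lemma: etep; TOR=ra; RANK=fe; CLASS=zo


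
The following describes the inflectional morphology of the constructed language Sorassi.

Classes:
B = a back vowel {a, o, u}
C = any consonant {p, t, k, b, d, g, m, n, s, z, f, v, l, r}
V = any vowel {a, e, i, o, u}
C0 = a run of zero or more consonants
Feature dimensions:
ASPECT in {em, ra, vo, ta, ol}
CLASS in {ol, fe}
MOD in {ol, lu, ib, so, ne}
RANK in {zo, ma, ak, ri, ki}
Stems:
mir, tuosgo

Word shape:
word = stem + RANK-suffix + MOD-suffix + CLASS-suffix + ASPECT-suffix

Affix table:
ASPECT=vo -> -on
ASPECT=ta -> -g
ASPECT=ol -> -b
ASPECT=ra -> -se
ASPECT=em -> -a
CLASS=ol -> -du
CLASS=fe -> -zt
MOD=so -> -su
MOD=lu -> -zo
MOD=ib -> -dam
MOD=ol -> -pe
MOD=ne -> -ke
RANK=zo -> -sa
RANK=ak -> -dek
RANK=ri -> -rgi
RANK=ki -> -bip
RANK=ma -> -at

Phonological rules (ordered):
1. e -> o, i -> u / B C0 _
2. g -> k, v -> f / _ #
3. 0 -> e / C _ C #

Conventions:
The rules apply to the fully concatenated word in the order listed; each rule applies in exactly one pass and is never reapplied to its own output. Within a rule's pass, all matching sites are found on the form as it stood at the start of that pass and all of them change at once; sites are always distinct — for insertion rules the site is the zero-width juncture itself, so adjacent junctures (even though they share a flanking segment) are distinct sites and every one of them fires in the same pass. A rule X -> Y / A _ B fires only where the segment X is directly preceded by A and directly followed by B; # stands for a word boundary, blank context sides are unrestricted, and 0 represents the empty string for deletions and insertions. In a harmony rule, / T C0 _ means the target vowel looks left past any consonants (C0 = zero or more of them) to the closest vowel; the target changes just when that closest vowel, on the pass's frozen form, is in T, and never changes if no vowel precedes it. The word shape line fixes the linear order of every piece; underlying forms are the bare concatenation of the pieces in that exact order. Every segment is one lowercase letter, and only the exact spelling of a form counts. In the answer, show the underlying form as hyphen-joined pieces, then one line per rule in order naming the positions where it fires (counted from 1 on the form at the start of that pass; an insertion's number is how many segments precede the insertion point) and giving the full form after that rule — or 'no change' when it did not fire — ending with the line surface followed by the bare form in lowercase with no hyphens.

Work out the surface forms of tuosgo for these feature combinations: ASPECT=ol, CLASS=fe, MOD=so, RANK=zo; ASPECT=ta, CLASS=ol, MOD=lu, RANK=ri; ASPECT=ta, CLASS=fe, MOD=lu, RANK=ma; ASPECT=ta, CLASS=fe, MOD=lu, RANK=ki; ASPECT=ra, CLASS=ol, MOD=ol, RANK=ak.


cell ASPECT=ol, CLASS=fe, MOD=so, RANK=zo:
underlying: tuosgo-sa-su-zt-b
1. e -> o, i -> u / B C0 _: no change
2. g -> k, v -> f / _ #: no change
3. 0 -> e / C _ C #: inserts after position(s) 12: tuosgosasuzteb
surface: tuosgosasuzteb

cell ASPECT=ta, CLASS=ol, MOD=lu, RANK=ri:
underlying: tuosgo-rgi-zo-du-g
1. e -> o, i -> u / B C0 _: fires at position(s) 9: tuosgorguzodug
2. g -> k, v -> f / _ #: fires at position(s) 14: tuosgorguzoduk
3. 0 -> e / C _ C #: no change
surface: tuosgorguzoduk

cell ASPECT=ta, CLASS=fe, MOD=lu, RANK=ma:
underlying: tuosgo-at-zo-zt-g
1. e -> o, i -> u / B C0 _: no change
2. g -> k, v -> f / _ #: fires at position(s) 13: tuosgoatzoztk
3. 0 -> e / C _ C #: inserts after position(s) 12: tuosgoatzoztek
surface: tuosgoatzoztek

cell ASPECT=ta, CLASS=fe, MOD=lu, RANK=ki:
underlying: tuosgo-bip-zo-zt-g
1. e -> o, i -> u / B C0 _: fires at position(s) 8: tuosgobupzoztg
2. g -> k, v -> f / _ #: fires at position(s) 14: tuosgobupzoztk
3. 0 -> e / C _ C #: inserts after position(s) 13: tuosgobupzoztek
surface: tuosgobupzoztek

cell ASPECT=ra, CLASS=ol, MOD=ol, RANK=ak:
underlying: tuosgo-dek-pe-du-se
1. e -> o, i -> u / B C0 _: fires at position(s) 8, 15: tuosgodokpeduso
2. g -> k, v -> f / _ #: no change
3. 0 -> e / C _ C #: no change
surface: tuosgodokpeduso


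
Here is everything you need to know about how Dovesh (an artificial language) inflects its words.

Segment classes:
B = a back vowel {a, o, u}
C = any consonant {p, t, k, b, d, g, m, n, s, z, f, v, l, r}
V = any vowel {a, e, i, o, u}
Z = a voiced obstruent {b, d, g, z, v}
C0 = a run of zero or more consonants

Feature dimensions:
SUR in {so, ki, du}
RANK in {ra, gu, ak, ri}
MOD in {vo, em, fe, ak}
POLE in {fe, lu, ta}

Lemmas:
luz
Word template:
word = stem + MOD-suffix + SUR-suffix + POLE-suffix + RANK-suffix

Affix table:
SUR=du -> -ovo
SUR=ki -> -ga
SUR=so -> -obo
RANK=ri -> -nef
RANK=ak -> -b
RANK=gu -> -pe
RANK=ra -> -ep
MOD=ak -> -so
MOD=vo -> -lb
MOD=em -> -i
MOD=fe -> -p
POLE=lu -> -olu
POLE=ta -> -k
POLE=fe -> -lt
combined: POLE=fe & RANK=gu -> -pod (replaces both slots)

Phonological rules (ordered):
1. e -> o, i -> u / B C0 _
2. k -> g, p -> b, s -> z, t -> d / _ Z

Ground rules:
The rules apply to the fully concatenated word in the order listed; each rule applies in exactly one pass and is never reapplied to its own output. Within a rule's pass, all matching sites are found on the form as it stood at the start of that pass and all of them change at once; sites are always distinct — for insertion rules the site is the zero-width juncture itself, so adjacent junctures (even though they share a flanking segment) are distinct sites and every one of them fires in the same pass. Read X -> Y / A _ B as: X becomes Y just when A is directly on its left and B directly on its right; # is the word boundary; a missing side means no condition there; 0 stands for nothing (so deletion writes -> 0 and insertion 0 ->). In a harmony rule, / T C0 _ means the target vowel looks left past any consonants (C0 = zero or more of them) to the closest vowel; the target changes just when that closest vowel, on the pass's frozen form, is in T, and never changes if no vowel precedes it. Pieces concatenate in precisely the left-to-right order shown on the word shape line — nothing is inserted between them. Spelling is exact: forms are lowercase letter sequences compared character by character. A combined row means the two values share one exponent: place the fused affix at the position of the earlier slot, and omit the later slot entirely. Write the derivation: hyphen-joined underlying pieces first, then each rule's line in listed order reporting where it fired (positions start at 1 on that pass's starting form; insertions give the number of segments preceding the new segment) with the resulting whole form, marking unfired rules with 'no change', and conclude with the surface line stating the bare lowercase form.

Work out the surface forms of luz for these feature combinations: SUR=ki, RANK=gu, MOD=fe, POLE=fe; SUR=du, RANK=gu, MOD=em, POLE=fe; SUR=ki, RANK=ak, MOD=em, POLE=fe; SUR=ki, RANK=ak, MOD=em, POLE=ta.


cell SUR=ki, RANK=gu, MOD=fe, POLE=fe:
underlying: luz-p-ga-pod
1. e -> o, i -> u / B C0 _: no change
2. k -> g, p -> b, s -> z, t -> d / _ Z: fires at position(s) 4: luzbgapod
surface: luzbgapod

cell SUR=du, RANK=gu, MOD=em, POLE=fe:
underlying: luz-i-ovo-pod
1. e -> o, i -> u / B C0 _: fires at position(s) 4: luzuovopod
2. k -> g, p -> b, s -> z, t -> d / _ Z: no change
surface: luzuovopod

cell SUR=ki, RANK=ak, MOD=em, POLE=fe:
underlying: luz-i-ga-lt-b
1. e -> o, i -> u / B C0 _: fires at position(s) 4: luzugaltb
2. k -> g, p -> b, s -> z, t -> d / _ Z: fires at position(s) 8: luzugaldb
surface: luzugaldb

cell SUR=ki, RANK=ak, MOD=em, POLE=ta:
underlying: luz-i-ga-k-b
1. e -> o, i -> u / B C0 _: fires at position(s) 4: luzugakb
2. k -> g, p -> b, s -> z, t -> d / _ Z: fires at position(s) 7: luzugagb
surface: luzugagb


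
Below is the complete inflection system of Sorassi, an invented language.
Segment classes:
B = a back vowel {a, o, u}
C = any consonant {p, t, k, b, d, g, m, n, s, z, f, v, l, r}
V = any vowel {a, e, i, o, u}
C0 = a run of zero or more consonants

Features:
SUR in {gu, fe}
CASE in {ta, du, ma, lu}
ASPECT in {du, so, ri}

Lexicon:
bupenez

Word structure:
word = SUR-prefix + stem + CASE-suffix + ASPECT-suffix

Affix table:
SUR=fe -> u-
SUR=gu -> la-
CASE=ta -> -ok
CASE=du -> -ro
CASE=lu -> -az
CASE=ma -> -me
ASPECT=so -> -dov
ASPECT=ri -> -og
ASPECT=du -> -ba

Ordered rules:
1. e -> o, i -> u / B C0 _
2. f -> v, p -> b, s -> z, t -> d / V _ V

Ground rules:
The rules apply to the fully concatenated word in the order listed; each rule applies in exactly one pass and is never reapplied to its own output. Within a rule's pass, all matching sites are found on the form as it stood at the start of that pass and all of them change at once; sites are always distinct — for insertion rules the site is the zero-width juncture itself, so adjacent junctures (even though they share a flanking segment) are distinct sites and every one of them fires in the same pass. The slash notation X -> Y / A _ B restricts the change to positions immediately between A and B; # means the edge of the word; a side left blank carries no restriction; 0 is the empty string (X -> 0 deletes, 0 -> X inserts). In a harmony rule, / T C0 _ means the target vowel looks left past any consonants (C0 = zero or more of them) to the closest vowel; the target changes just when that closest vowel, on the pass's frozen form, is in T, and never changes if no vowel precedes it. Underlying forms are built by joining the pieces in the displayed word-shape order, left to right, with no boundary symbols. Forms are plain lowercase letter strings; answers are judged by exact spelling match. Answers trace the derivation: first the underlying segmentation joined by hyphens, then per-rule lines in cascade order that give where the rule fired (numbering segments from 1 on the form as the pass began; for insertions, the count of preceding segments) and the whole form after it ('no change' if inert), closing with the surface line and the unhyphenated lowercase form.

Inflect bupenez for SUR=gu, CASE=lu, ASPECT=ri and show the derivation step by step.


underlying: la-bupenez-az-og
1. e -> o, i -> u / B C0 _: fires at position(s) 6: labuponezazog
2. f -> v, p -> b, s -> z, t -> d / V _ V: fires at position(s) 5: labubonezazog
surface: labubonezazog


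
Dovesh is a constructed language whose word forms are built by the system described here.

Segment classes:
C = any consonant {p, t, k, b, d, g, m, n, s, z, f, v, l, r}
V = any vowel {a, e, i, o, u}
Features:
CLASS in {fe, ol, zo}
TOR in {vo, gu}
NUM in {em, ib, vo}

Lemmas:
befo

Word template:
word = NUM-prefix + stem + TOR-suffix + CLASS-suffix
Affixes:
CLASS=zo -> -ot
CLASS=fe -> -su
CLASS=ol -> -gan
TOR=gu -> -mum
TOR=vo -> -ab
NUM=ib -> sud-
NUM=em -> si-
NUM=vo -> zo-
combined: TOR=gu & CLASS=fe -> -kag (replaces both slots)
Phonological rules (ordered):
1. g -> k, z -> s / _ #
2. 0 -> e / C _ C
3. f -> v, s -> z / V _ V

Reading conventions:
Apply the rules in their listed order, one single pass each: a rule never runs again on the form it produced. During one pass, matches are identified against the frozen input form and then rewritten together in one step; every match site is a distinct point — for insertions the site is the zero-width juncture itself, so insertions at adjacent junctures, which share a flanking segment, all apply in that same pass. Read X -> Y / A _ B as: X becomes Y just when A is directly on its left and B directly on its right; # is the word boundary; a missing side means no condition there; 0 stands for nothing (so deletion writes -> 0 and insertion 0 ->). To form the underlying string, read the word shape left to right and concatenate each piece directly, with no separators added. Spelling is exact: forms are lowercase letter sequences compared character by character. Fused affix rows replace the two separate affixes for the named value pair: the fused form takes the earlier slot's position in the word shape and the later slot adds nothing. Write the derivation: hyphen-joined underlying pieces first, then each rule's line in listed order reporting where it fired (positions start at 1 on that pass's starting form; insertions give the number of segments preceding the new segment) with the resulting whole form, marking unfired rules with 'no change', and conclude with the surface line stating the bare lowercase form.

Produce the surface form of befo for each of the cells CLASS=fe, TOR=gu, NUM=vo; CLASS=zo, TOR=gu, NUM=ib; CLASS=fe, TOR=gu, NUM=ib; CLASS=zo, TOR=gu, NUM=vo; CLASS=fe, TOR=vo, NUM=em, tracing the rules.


cell CLASS=fe, TOR=gu, NUM=vo:
underlying: zo-befo-kag
1. g -> k, z -> s / _ #: fires at position(s) 9: zobefokak
2. 0 -> e / C _ C: no change
3. f -> v, s -> z / V _ V: fires at position(s) 5: zobevokak
surface: zobevokak

cell CLASS=zo, TOR=gu, NUM=ib:
underlying: sud-befo-mum-ot
1. g -> k, z -> s / _ #: no change
2. 0 -> e / C _ C: inserts after position(s) 3: sudebefomumot
3. f -> v, s -> z / V _ V: fires at position(s) 7: sudebevomumot
surface: sudebevomumot

cell CLASS=fe, TOR=gu, NUM=ib:
underlying: sud-befo-kag
1. g -> k, z -> s / _ #: fires at position(s) 10: sudbefokak
2. 0 -> e / C _ C: inserts after position(s) 3: sudebefokak
3. f -> v, s -> z / V _ V: fires at position(s) 7: sudebevokak
surface: sudebevokak

cell CLASS=zo, TOR=gu, NUM=vo:
underlying: zo-befo-mum-ot
1. g -> k, z -> s / _ #: no change
2. 0 -> e / C _ C: no change
3. f -> v, s -> z / V _ V: fires at position(s) 5: zobevomumot
surface: zobevomumot

cell CLASS=fe, TOR=vo, NUM=em:
underlying: si-befo-ab-su
1. g -> k, z -> s / _ #: no change
2. 0 -> e / C _ C: inserts after position(s) 8: sibefoabesu
3. f -> v, s -> z / V _ V: fires at position(s) 5, 10: sibevoabezu
surface: sibevoabezu


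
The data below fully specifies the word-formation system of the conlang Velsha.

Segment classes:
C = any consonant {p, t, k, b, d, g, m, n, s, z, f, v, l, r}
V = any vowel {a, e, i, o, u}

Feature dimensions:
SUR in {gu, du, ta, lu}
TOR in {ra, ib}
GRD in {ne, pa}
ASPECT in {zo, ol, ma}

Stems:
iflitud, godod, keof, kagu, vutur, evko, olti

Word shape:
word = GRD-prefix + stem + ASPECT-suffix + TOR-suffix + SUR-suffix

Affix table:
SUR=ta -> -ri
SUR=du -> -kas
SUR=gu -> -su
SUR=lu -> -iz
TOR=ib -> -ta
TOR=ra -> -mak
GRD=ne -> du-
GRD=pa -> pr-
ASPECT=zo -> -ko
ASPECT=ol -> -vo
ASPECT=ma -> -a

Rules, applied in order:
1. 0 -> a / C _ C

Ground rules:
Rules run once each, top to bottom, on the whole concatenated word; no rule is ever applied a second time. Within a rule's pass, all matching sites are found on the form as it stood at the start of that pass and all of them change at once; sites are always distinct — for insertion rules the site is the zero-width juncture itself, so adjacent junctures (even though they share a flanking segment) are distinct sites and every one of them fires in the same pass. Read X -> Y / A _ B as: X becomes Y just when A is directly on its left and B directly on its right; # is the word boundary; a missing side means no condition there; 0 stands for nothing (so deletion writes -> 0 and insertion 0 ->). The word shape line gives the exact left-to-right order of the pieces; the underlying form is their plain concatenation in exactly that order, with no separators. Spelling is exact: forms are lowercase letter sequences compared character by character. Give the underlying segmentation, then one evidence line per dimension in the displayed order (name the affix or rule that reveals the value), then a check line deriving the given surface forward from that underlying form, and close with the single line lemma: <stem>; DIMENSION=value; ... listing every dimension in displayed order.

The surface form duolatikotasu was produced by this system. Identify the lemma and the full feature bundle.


underlying: du-olti-ko-ta-su
SUR=gu - signalled by the affix -su
TOR=ib - signalled by the affix -ta
GRD=ne - signalled by the affix du-
ASPECT=zo - signalled by the affix -ko
check: duoltikotasu -> duolatikotasu
lemma: olti; SUR=gu; TOR=ib; GRD=ne; ASPECT=zo
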